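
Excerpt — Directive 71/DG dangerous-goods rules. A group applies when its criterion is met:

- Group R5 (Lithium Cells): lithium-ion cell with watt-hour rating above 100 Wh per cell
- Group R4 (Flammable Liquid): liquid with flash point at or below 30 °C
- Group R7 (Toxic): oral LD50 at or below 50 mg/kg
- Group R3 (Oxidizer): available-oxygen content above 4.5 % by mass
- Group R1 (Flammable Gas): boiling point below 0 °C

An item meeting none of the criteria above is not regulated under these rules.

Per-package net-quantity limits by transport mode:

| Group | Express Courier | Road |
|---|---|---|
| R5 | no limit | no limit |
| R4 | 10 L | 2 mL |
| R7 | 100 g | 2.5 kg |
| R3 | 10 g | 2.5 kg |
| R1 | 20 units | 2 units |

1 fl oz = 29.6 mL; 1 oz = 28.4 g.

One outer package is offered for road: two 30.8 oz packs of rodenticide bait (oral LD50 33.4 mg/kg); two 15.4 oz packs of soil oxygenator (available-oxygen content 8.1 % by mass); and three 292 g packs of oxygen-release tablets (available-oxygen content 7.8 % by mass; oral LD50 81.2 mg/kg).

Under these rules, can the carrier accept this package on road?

Oral LD50 33.4 mg/kg meets the Group R7 criterion (Toxic), so the rodenticide bait is Group R7.
Available-oxygen content 8.1 % by mass meets the Group R3 criterion (Oxidizer), so the soil oxygenator is Group R3.
Oxygen-release tablets: available-oxygen content 7.8 % by mass > 4.5 % by mass → Group R3 (Oxidizer).
Group R3 net quantity: (two 15.4 oz packs = 874.72 g) + (three 292 g packs = 876 g) = 1750.72 g.
That is within the Group R3 road limit of 2.5 kg.
Group R7 quantity: two 30.8 oz packs = 1749.44 g.
1749.44 g ≤ 2.5 kg (road limit, Group R7) — within limit.
Every hazard group is within its road limit and no segregation rule is violated.

Yes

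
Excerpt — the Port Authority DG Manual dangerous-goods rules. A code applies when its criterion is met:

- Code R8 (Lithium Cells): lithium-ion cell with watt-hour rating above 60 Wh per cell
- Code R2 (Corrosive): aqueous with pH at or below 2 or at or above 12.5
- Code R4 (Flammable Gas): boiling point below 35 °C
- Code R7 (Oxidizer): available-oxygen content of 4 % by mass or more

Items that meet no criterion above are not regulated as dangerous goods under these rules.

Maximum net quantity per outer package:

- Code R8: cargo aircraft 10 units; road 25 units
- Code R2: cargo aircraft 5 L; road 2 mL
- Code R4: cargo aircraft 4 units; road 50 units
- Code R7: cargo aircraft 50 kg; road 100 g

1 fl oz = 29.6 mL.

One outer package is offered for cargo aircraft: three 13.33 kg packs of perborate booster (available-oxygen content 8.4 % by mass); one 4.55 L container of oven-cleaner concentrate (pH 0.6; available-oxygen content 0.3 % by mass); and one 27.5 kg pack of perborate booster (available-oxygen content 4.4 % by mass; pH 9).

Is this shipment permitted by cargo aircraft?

No

Perborate booster: available-oxygen content 8.4 % by mass ≥ 4 % by mass → Code R7 (Oxidizer).
The oven-cleaner concentrate has pH 0.6, which is ≤ 2, so it is Code R2 (Corrosive).
Perborate booster: available-oxygen content 4.4 % by mass ≥ 4 % by mass → Code R7 (Oxidizer).
Code R7 net quantity: (three 13.33 kg packs = 39.99 kg) + 27.5 kg = 67.49 kg.
67.49 kg exceeds the cargo aircraft limit of 50 kg for Code R7.
Code R2 quantity: 4.55 L.
4.55 L ≤ 5 L (cargo aircraft limit, Code R2) — within limit.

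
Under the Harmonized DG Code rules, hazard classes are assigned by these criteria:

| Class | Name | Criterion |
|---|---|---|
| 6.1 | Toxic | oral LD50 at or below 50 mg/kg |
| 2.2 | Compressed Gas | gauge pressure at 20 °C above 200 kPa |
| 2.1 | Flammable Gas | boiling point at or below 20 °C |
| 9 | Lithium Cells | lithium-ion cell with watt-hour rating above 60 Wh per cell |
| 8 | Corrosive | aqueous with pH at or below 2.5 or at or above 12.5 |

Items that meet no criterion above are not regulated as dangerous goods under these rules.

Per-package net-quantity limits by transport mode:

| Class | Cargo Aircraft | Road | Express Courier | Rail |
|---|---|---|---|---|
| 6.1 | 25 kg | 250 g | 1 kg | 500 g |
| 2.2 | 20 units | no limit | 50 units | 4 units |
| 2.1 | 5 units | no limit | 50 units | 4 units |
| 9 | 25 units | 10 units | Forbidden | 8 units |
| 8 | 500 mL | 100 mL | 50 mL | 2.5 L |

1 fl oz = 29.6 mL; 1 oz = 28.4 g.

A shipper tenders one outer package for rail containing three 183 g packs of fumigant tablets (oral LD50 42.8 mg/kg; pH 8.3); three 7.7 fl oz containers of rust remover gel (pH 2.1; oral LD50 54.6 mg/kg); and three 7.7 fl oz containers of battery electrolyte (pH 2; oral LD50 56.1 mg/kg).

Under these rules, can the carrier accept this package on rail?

The fumigant tablets have oral LD50 42.8 mg/kg, which is ≤ 50 mg/kg, so they are Class 6.1 (Toxic).
pH 2.1 meets the Class 8 criterion (Corrosive), so the rust remover gel is Class 8.
With pH 2 (≤ 2.5), the battery electrolyte falls in Class 8.
Total Class 8: (three 7.7 fl oz containers = 683.76 mL) + (three 7.7 fl oz containers = 683.76 mL) = 1367.52 mL.
1367.52 mL is within the rail limit of 2.5 L for Class 8.
Class 6.1 quantity: three 183 g packs = 549 g.
That exceeds the Class 6.1 rail limit of 500 g.

No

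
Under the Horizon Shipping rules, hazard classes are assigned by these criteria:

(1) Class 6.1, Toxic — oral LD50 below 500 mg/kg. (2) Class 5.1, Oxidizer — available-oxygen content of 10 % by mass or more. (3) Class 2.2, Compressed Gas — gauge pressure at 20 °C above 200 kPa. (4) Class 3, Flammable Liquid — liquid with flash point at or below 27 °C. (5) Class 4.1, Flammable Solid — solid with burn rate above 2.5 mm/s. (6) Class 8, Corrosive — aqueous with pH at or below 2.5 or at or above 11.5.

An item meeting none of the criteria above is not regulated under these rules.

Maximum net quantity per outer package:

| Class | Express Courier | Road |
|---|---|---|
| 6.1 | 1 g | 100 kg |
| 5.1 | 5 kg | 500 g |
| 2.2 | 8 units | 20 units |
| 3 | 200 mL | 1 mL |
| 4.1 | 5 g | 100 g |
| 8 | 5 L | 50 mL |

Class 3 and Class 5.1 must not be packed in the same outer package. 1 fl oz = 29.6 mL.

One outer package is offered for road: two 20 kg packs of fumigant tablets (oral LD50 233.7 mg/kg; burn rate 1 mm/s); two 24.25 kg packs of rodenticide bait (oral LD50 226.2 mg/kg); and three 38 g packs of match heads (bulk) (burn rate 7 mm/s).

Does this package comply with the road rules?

Fumigant tablets: oral LD50 233.7 mg/kg < 500 mg/kg → Class 6.1 (Toxic).
With oral LD50 226.2 mg/kg (< 500 mg/kg), the rodenticide bait falls in Class 6.1.
The match heads (bulk) have burn rate 7 mm/s, which is > 2.5 mm/s, so they are Class 4.1 (Flammable Solid).
Class 6.1 net quantity: (two 20 kg packs = 40 kg) + (two 24.25 kg packs = 48.5 kg) = 88.5 kg.
88.5 kg is within the road limit of 100 kg for Class 6.1.
Class 4.1 quantity: three 38 g packs = 114 g.
114 g exceeds the road limit of 100 g for Class 4.1.
The segregation rule (Class 3 with Class 5.1) does not apply to Class 6.1 with Class 4.1.

No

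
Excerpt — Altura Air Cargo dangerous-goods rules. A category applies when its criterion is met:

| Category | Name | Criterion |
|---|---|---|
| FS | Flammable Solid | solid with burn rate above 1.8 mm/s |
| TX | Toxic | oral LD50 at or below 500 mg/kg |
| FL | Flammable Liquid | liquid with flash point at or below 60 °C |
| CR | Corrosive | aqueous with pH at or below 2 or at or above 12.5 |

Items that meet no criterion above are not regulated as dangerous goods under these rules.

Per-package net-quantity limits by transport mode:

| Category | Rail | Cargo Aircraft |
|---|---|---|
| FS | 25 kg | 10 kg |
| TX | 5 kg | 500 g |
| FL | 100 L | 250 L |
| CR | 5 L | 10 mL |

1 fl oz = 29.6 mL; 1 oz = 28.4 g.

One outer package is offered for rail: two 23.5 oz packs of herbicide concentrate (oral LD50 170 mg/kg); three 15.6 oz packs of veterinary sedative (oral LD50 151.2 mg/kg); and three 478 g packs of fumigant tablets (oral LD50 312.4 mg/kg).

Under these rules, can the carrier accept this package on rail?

Yes

Oral LD50 170 mg/kg meets the Category TX criterion (Toxic), so the herbicide concentrate is Category TX.
With oral LD50 151.2 mg/kg (≤ 500 mg/kg), the veterinary sedative falls in Category TX.
Fumigant tablets: oral LD50 312.4 mg/kg ≤ 500 mg/kg → Category TX (Toxic).
Category TX net quantity: (two 23.5 oz packs = 1334.8 g) + (three 15.6 oz packs = 1329.12 g) + (three 478 g packs = 1.434 kg) = 4097.92 g.
4097.92 g ≤ 5 kg (rail limit, Category TX) — within limit.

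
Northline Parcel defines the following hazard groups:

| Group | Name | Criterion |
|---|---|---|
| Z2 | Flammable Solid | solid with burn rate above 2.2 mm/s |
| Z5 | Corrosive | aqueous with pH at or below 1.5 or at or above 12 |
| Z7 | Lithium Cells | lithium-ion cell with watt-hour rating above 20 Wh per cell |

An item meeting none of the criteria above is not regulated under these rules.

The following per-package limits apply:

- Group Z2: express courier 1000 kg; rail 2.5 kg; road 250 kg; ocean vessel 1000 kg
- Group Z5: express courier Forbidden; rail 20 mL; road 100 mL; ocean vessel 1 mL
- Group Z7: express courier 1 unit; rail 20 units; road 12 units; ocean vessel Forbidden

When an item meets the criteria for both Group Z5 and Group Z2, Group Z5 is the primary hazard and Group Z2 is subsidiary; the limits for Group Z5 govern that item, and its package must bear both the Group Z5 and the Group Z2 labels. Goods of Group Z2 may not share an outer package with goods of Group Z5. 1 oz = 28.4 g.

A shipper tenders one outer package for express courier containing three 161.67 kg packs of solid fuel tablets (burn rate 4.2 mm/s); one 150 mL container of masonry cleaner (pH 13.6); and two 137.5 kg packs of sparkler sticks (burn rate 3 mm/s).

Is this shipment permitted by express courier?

No

Solid fuel tablets: burn rate 4.2 mm/s > 2.2 mm/s → Group Z2 (Flammable Solid).
Masonry cleaner: pH 13.6 ≥ 12 → Group Z5 (Corrosive).
Sparkler sticks: burn rate 3 mm/s > 2.2 mm/s → Group Z2 (Flammable Solid).
Total Group Z2: (three 161.67 kg packs = 485.01 kg) + (two 137.5 kg packs = 275 kg) = 760.01 kg.
760.01 kg ≤ 1000 kg (express courier limit, Group Z2) — within limit.
Group Z5 quantity: 150 mL.
Group Z5 is Forbidden by express courier.
Group Z2 and Group Z5 may not share an outer package.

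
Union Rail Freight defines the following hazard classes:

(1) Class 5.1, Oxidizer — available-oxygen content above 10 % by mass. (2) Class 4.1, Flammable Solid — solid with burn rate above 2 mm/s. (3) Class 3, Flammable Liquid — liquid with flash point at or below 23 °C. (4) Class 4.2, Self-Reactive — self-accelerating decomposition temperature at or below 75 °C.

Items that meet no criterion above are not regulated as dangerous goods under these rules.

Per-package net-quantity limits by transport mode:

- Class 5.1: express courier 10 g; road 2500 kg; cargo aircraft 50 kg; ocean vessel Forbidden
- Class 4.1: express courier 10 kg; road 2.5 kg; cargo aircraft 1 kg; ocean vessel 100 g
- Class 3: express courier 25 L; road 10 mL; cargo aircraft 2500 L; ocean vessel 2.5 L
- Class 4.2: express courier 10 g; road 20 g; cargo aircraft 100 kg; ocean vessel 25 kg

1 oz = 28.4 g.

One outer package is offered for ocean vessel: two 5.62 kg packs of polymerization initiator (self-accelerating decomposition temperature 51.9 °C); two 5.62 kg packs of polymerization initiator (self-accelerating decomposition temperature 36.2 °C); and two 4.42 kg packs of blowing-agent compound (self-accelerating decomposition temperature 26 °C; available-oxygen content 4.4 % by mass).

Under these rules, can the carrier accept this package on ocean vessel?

With self-accelerating decomposition temperature 51.9 °C (≤ 75 °C), the polymerization initiator falls in Class 4.2.
The polymerization initiator has self-accelerating decomposition temperature 36.2 °C, which is ≤ 75 °C, so it is Class 4.2 (Self-Reactive).
Self-accelerating decomposition temperature 26 °C meets the Class 4.2 criterion (Self-Reactive), so the blowing-agent compound is Class 4.2.
Total Class 4.2: (two 5.62 kg packs = 11.24 kg) + (two 5.62 kg packs = 11.24 kg) + (two 4.42 kg packs = 8.84 kg) = 31.32 kg.
31.32 kg > 25 kg (ocean vessel limit, Class 4.2) — over the limit.

No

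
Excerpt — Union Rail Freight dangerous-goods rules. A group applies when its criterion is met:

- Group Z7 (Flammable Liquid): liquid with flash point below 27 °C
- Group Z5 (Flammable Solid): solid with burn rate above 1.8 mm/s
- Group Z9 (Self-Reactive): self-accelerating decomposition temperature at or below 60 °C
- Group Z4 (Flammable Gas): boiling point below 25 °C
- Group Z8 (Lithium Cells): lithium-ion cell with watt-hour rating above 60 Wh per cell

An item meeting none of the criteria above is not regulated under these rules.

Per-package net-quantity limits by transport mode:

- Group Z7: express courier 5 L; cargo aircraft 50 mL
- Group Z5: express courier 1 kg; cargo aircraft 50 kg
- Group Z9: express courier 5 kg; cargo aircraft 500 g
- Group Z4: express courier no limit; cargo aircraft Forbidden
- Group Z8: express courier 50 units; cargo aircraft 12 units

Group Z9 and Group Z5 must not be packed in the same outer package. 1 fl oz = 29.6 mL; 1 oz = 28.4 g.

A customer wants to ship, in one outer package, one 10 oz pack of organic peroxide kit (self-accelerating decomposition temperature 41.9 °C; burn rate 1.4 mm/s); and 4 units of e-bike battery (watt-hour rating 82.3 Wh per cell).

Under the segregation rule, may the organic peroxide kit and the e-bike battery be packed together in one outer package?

Yes

Organic peroxide kit: self-accelerating decomposition temperature 41.9 °C ≤ 60 °C → Group Z9 (Self-Reactive).
With watt-hour rating 82.3 Wh per cell (> 60 Wh per cell), the e-bike battery falls in Group Z8.
No segregation rule bars Group Z9 with Group Z8.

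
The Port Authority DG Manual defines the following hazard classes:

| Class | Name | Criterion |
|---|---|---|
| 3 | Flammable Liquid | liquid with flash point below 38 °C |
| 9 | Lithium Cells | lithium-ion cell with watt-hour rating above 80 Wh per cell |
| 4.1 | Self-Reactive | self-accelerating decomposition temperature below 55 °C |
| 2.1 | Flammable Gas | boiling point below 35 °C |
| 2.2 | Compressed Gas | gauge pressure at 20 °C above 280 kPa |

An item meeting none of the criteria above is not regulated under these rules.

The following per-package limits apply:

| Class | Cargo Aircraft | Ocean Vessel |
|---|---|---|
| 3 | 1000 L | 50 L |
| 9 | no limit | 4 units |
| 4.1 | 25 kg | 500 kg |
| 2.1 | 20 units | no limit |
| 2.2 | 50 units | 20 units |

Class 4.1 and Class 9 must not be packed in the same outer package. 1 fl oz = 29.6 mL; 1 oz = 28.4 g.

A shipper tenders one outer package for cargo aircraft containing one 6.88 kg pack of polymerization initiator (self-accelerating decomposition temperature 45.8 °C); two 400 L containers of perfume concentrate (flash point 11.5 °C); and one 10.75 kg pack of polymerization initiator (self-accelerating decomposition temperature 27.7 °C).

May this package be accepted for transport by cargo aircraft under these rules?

With self-accelerating decomposition temperature 45.8 °C (< 55 °C), the polymerization initiator falls in Class 4.1.
With flash point 11.5 °C (< 38 °C), the perfume concentrate falls in Class 3.
The polymerization initiator has self-accelerating decomposition temperature 27.7 °C, which is < 55 °C, so it is Class 4.1 (Self-Reactive).
Class 4.1 net quantity: 6.88 kg + 10.75 kg = 17.63 kg.
17.63 kg is within the cargo aircraft limit of 25 kg for Class 4.1.
Class 3 quantity: two 400 L containers = 800 L.
That is within the Class 3 cargo aircraft limit of 1000 L.
The segregation rule (Class 4.1 with Class 9) does not apply to Class 4.1 with Class 3.
Every hazard class is within its cargo aircraft limit and no segregation rule is violated.

Yes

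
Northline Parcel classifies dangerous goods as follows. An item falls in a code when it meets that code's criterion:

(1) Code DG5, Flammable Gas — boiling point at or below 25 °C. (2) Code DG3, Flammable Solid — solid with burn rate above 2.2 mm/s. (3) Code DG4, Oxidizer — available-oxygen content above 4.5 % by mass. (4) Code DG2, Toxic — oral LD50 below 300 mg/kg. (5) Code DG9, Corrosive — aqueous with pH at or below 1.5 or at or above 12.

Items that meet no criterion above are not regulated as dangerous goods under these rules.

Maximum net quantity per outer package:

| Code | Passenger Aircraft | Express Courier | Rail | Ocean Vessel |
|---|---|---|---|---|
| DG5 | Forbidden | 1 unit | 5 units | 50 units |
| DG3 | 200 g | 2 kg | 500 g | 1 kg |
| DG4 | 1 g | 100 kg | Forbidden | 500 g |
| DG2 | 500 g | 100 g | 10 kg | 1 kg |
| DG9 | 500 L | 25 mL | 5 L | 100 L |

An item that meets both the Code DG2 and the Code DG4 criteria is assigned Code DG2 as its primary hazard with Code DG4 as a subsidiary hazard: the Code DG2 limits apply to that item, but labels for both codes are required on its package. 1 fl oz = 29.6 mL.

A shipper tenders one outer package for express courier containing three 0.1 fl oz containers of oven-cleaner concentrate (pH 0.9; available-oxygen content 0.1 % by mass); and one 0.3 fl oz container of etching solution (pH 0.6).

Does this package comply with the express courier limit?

Yes

The oven-cleaner concentrate has pH 0.9, which is ≤ 1.5, so it is Code DG9 (Corrosive).
pH 0.6 meets the Code DG9 criterion (Corrosive), so the etching solution is Code DG9.
Total Code DG9: (three 0.1 fl oz containers = 8.88 mL) + (one 0.3 fl oz container = 8.88 mL) = 17.76 mL.
17.76 mL ≤ 25 mL (express courier limit, Code DG9) — within limit.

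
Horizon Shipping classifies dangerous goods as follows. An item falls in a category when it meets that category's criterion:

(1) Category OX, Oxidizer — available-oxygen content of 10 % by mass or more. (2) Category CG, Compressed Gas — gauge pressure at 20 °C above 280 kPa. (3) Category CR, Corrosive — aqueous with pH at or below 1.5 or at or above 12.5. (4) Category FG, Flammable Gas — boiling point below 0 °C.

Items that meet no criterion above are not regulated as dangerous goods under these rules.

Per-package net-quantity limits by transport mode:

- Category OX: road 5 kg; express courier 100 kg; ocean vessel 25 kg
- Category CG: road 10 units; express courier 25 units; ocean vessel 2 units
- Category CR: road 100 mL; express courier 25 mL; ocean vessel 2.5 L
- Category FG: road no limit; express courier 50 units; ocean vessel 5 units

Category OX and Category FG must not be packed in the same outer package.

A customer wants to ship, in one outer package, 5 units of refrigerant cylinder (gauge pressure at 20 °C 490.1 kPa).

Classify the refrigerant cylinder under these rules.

Category CG

Refrigerant cylinder: gauge pressure at 20 °C 490.1 kPa > 280 kPa → Category CG (Compressed Gas).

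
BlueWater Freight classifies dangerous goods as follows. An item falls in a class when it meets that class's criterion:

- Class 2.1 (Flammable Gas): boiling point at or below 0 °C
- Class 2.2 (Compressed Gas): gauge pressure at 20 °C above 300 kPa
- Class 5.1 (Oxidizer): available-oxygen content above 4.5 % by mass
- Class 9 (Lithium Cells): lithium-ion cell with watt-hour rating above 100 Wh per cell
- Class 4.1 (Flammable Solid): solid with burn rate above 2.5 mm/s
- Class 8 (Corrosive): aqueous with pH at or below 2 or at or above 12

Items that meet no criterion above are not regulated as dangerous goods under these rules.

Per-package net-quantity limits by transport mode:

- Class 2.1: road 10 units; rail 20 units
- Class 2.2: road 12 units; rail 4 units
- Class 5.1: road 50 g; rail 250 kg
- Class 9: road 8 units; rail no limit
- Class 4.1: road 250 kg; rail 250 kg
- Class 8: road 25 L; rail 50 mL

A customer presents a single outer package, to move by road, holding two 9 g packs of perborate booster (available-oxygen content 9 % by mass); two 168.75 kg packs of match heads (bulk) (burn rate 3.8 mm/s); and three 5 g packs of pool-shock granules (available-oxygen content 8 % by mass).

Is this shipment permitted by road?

No

Available-oxygen content 9 % by mass meets the Class 5.1 criterion (Oxidizer), so the perborate booster is Class 5.1.
Match heads (bulk): burn rate 3.8 mm/s > 2.5 mm/s → Class 4.1 (Flammable Solid).
With available-oxygen content 8 % by mass (> 4.5 % by mass), the pool-shock granules fall in Class 5.1.
Total Class 5.1: (two 9 g packs = 18 g) + (three 5 g packs = 15 g) = 33 g.
33 g ≤ 50 g (road limit, Class 5.1) — within limit.
Class 4.1 quantity: two 168.75 kg packs = 337.5 kg.
That exceeds the Class 4.1 road limit of 250 kg.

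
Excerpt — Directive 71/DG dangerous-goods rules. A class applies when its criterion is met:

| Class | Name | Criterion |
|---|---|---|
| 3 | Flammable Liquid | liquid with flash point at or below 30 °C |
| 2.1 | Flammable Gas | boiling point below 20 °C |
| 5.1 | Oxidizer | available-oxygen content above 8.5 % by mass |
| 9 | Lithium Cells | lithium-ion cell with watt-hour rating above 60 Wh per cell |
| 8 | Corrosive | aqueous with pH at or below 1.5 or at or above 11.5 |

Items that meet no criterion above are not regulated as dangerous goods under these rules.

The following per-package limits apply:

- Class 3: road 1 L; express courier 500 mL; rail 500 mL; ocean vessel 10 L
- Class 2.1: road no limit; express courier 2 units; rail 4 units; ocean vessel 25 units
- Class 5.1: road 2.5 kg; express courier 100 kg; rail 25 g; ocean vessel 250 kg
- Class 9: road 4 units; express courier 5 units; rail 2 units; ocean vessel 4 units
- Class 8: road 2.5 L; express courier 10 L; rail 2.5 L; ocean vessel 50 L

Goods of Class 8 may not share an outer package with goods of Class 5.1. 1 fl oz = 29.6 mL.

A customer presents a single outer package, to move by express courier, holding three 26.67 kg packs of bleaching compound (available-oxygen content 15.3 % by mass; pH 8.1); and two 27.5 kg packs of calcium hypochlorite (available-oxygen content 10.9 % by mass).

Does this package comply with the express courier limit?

No

Bleaching compound: available-oxygen content 15.3 % by mass > 8.5 % by mass → Class 5.1 (Oxidizer).
Available-oxygen content 10.9 % by mass meets the Class 5.1 criterion (Oxidizer), so the calcium hypochlorite is Class 5.1.
Total Class 5.1: (three 26.67 kg packs = 80.01 kg) + (two 27.5 kg packs = 55 kg) = 135.01 kg.
135.01 kg > 100 kg (express courier limit, Class 5.1) — over the limit.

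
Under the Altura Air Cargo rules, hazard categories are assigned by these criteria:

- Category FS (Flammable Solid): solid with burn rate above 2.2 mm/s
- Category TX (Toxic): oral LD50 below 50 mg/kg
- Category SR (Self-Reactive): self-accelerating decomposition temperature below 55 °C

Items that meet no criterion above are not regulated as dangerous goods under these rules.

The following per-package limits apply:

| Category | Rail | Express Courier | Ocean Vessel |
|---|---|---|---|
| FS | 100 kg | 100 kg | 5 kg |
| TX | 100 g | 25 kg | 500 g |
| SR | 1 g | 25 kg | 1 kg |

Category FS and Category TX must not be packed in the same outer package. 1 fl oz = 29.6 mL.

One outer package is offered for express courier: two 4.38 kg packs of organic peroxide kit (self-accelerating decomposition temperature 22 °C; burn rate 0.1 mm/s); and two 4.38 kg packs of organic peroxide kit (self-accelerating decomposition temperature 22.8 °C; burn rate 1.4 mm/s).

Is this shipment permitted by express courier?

Yes

Self-accelerating decomposition temperature 22 °C meets the Category SR criterion (Self-Reactive), so the organic peroxide kit is Category SR.
With self-accelerating decomposition temperature 22.8 °C (< 55 °C), the organic peroxide kit falls in Category SR.
Category SR net quantity: (two 4.38 kg packs = 8.76 kg) + (two 4.38 kg packs = 8.76 kg) = 17.52 kg.
That is within the Category SR express courier limit of 25 kg.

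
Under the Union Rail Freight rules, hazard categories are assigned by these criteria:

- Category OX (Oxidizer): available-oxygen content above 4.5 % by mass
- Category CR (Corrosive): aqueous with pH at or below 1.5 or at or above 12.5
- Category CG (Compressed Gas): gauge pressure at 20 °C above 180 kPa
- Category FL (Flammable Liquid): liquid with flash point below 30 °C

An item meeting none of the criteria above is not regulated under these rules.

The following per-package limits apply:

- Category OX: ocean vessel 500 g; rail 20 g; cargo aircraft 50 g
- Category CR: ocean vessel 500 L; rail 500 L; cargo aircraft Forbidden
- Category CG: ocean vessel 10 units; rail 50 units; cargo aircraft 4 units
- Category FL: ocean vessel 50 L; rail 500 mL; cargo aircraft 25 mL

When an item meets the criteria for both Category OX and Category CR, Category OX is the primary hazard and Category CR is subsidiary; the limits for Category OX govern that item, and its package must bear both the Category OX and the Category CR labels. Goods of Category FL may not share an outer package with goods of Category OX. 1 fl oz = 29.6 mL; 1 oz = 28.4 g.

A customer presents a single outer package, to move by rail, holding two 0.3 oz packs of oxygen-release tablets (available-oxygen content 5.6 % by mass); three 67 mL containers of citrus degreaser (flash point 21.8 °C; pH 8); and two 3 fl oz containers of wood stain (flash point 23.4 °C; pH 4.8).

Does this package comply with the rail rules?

The oxygen-release tablets have available-oxygen content 5.6 % by mass, which is > 4.5 % by mass, so they are Category OX (Oxidizer).
With flash point 21.8 °C (< 30 °C), the citrus degreaser falls in Category FL.
Wood stain: flash point 23.4 °C < 30 °C → Category FL (Flammable Liquid).
Total Category FL: (three 67 mL containers = 201 mL) + (two 3 fl oz containers = 177.6 mL) = 378.6 mL.
378.6 mL is within the rail limit of 500 mL for Category FL.
Category OX quantity: two 0.3 oz packs = 17.04 g.
17.04 g is within the rail limit of 20 g for Category OX.
Category FL and Category OX may not share an outer package.

No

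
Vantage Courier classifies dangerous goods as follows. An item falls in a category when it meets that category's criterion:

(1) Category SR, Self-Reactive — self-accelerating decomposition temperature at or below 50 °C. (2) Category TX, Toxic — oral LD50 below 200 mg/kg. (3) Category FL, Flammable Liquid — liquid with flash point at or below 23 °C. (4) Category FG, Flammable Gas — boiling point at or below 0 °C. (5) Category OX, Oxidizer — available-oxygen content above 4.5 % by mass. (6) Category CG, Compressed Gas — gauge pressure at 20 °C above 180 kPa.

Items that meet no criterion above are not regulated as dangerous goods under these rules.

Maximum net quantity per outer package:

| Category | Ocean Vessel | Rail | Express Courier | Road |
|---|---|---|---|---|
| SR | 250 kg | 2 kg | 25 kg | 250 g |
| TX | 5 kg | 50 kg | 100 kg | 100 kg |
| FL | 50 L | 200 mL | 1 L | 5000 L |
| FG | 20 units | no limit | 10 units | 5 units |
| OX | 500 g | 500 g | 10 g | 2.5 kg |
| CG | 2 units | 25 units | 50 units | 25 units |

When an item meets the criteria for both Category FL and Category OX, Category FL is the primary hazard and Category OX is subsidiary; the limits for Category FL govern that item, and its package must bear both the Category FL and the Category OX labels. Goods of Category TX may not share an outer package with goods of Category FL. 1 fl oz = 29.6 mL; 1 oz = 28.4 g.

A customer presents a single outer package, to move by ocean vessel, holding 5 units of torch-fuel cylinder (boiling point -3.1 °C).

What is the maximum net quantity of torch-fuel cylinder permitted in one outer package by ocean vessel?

20 units

Boiling point -3.1 °C meets the Category FG criterion (Flammable Gas), so the torch-fuel cylinder is Category FG.
The ocean vessel limit for Category FG is 20 units.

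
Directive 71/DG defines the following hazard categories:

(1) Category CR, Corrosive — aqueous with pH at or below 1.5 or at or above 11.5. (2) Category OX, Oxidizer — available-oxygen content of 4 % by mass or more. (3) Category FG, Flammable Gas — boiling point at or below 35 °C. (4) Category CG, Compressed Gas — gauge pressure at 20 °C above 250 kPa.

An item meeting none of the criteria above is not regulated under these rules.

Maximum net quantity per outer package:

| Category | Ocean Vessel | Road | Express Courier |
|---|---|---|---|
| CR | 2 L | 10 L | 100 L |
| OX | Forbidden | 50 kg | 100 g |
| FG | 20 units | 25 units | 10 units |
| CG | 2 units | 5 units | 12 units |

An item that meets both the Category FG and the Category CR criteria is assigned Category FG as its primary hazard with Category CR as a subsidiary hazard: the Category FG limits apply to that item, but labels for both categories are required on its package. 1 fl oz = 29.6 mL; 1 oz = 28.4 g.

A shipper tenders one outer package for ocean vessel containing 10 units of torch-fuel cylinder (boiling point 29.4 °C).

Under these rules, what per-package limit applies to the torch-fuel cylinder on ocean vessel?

20 units

The torch-fuel cylinder has boiling point 29.4 °C, which is ≤ 35 °C, so it is Category FG (Flammable Gas).
The ocean vessel limit for Category FG is 20 units.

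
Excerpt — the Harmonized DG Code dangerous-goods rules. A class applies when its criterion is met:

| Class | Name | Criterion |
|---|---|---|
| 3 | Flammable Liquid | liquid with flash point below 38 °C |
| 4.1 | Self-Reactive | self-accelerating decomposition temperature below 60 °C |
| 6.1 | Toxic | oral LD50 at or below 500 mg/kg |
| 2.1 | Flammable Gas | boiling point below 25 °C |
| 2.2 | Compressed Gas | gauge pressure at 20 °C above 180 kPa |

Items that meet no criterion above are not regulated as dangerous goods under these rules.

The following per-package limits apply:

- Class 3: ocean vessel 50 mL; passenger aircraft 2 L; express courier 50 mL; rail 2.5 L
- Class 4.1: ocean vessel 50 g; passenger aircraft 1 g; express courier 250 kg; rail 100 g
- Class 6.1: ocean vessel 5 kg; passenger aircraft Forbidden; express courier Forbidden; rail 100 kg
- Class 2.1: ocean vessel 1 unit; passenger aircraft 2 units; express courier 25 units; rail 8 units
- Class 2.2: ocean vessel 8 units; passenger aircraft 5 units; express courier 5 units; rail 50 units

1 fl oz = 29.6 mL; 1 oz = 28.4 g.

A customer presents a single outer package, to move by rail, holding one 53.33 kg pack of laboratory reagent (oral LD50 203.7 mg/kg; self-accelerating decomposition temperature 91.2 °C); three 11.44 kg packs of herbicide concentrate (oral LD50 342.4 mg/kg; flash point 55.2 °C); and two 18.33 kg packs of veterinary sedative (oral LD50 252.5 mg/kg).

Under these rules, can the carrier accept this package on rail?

The laboratory reagent has oral LD50 203.7 mg/kg, which is ≤ 500 mg/kg, so it is Class 6.1 (Toxic).
Oral LD50 342.4 mg/kg meets the Class 6.1 criterion (Toxic), so the herbicide concentrate is Class 6.1.
Oral LD50 252.5 mg/kg meets the Class 6.1 criterion (Toxic), so the veterinary sedative is Class 6.1.
Total Class 6.1: 53.33 kg + (three 11.44 kg packs = 34.32 kg) + (two 18.33 kg packs = 36.66 kg) = 124.31 kg.
124.31 kg > 100 kg (rail limit, Class 6.1) — over the limit.

No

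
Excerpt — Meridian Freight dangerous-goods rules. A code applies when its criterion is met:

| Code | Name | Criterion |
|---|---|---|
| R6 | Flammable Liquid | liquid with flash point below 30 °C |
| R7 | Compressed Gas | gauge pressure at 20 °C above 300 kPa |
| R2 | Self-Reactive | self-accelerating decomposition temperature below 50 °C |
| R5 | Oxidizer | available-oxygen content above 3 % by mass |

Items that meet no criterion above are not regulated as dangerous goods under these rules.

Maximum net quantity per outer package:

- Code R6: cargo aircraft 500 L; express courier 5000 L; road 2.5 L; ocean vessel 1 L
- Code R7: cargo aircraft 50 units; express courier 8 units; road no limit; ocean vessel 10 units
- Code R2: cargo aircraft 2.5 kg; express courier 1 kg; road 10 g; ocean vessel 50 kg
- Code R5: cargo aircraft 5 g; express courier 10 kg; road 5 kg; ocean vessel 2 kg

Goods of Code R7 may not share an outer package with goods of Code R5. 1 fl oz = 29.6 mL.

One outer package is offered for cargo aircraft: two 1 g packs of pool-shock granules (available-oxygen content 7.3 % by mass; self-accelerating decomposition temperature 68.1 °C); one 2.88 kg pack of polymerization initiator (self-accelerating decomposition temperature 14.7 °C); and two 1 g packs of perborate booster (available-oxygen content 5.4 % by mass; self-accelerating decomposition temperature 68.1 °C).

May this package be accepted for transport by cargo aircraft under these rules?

Pool-shock granules: available-oxygen content 7.3 % by mass > 3 % by mass → Code R5 (Oxidizer).
With self-accelerating decomposition temperature 14.7 °C (< 50 °C), the polymerization initiator falls in Code R2.
The perborate booster has available-oxygen content 5.4 % by mass, which is > 3 % by mass, so it is Code R5 (Oxidizer).
Total Code R5: (two 1 g packs = 2 g) + (two 1 g packs = 2 g) = 4 g.
4 g ≤ 5 g (cargo aircraft limit, Code R5) — within limit.
Code R2 quantity: 2.88 kg.
That exceeds the Code R2 cargo aircraft limit of 2.5 kg.
The segregation rule (Code R7 with Code R5) does not apply to Code R5 with Code R2.

No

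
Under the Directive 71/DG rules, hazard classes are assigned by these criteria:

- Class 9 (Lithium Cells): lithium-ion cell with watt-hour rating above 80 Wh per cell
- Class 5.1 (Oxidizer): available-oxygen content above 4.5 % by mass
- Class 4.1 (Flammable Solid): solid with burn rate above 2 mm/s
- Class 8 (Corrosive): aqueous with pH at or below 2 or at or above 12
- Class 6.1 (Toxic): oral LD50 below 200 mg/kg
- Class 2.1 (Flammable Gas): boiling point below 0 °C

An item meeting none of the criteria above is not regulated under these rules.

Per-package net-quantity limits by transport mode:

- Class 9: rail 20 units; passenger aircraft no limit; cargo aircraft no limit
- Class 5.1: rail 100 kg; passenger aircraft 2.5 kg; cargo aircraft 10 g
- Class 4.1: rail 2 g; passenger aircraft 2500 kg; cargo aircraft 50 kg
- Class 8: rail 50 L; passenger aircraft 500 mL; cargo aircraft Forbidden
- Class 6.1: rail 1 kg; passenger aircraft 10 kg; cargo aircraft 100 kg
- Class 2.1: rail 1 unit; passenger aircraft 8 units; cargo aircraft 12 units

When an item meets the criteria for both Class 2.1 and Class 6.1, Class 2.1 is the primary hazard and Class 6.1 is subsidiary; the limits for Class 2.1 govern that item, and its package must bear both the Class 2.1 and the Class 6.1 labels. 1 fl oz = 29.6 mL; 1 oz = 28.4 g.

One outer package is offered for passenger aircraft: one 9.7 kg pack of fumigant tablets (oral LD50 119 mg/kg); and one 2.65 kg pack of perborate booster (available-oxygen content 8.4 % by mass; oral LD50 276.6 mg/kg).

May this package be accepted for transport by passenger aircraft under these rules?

Oral LD50 119 mg/kg meets the Class 6.1 criterion (Toxic), so the fumigant tablets are Class 6.1.
With available-oxygen content 8.4 % by mass (> 4.5 % by mass), the perborate booster falls in Class 5.1.
Class 5.1 quantity: 2.65 kg.
That exceeds the Class 5.1 passenger aircraft limit of 2.5 kg.
Class 6.1 quantity: 9.7 kg.
9.7 kg ≤ 10 kg (passenger aircraft limit, Class 6.1) — within limit.

No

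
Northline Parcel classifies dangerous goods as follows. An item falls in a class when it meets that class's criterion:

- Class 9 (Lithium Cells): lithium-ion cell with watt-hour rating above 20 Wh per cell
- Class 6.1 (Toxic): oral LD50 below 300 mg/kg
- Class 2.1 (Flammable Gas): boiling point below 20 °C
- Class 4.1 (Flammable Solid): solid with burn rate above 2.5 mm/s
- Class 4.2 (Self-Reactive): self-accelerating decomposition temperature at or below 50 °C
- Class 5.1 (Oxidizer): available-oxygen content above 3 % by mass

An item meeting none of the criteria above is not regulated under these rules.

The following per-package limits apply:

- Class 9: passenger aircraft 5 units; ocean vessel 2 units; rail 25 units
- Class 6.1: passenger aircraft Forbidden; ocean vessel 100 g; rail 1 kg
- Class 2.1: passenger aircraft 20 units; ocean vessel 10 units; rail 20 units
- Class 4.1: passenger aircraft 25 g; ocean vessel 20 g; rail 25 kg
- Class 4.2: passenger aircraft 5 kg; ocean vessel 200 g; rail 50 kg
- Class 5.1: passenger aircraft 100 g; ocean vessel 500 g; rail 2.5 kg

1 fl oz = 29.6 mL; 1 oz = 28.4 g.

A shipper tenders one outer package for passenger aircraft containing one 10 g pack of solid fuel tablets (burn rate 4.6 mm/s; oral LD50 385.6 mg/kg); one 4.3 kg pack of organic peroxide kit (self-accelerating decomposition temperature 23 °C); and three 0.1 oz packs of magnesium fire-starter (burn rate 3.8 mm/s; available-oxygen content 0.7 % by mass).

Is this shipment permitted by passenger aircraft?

With burn rate 4.6 mm/s (> 2.5 mm/s), the solid fuel tablets fall in Class 4.1.
Self-accelerating decomposition temperature 23 °C meets the Class 4.2 criterion (Self-Reactive), so the organic peroxide kit is Class 4.2.
With burn rate 3.8 mm/s (> 2.5 mm/s), the magnesium fire-starter falls in Class 4.1.
Class 4.2 quantity: 4.3 kg.
4.3 kg is within the passenger aircraft limit of 5 kg for Class 4.2.
Class 4.1 net quantity: 10 g + (three 0.1 oz packs = 8.52 g) = 18.52 g.
18.52 g is within the passenger aircraft limit of 25 g for Class 4.1.
Every hazard class is within its passenger aircraft limit and no segregation rule is violated.

Yes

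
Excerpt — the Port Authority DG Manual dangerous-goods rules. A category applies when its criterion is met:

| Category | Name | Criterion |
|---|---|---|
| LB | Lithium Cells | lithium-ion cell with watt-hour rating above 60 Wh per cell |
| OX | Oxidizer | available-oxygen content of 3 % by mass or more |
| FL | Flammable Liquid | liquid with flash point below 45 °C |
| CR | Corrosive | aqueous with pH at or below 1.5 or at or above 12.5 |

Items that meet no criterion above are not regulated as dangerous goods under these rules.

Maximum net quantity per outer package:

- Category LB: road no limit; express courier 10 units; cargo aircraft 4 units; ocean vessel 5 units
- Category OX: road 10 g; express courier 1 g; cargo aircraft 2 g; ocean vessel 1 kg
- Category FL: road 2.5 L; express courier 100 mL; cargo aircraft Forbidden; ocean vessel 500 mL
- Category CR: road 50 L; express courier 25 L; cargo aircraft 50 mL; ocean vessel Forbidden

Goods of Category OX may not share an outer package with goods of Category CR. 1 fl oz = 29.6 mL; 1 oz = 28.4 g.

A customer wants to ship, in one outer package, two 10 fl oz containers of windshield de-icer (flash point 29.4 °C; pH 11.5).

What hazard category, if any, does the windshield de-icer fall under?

With flash point 29.4 °C (< 45 °C), the windshield de-icer falls in Category FL.

Category FL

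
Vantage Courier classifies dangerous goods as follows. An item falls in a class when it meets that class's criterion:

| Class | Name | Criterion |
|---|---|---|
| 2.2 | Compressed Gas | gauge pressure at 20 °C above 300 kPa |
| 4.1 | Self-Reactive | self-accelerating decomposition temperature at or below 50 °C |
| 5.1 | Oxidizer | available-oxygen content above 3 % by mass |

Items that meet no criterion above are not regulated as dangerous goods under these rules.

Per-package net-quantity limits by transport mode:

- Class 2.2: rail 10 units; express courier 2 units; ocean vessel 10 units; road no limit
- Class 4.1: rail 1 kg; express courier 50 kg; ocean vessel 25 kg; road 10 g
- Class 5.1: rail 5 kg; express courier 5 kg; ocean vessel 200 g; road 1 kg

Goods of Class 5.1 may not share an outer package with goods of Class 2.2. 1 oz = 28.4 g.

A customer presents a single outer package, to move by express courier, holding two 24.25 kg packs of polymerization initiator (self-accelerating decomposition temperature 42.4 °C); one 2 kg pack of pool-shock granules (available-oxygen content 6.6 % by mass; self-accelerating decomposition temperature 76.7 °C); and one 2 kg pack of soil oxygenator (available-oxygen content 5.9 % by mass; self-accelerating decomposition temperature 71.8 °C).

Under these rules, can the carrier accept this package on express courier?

Yes

Polymerization initiator: self-accelerating decomposition temperature 42.4 °C ≤ 50 °C → Class 4.1 (Self-Reactive).
Pool-shock granules: available-oxygen content 6.6 % by mass > 3 % by mass → Class 5.1 (Oxidizer).
With available-oxygen content 5.9 % by mass (> 3 % by mass), the soil oxygenator falls in Class 5.1.
Class 5.1 net quantity: 2 kg + 2 kg = 4 kg.
4 kg is within the express courier limit of 5 kg for Class 5.1.
Class 4.1 quantity: two 24.25 kg packs = 48.5 kg.
48.5 kg is within the express courier limit of 50 kg for Class 4.1.
The segregation rule (Class 5.1 with Class 2.2) does not apply to Class 5.1 with Class 4.1.
Every hazard class is within its express courier limit and no segregation rule is violated.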